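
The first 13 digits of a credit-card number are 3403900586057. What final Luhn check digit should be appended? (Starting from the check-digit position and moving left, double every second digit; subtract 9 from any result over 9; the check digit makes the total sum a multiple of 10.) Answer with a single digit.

0

Partial digits right→left: 7 5 0 6 8 5 0 0 9 3 0 4 3
Double every second digit counting from the check-digit position (so the 1st, 3rd, 5th, ... of the partial from the right).
  doubled (with −9 where >9): 5 0 7 0 9 0 6 → sum 27
  kept as-is: 5 6 5 0 3 4 → sum 23
Total = 27 + 23 = 50.
Check digit = (10 − (50 mod 10)) mod 10 = 0.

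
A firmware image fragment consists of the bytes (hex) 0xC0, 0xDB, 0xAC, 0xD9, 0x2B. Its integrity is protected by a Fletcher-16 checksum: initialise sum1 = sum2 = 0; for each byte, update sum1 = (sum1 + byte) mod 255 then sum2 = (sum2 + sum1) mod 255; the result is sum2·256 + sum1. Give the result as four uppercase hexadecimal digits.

184E

Running sums (mod 255):
  after byte 0 (0xC0): sum1=192, sum2=192
  after byte 1 (0xDB): sum1=156, sum2=93
  after byte 2 (0xAC): sum1=73, sum2=166
  after byte 3 (0xD9): sum1=35, sum2=201
  after byte 4 (0x2B): sum1=78, sum2=24
Checksum = sum2·256 + sum1 = 24·256 + 78 = 6222 = 0x184E.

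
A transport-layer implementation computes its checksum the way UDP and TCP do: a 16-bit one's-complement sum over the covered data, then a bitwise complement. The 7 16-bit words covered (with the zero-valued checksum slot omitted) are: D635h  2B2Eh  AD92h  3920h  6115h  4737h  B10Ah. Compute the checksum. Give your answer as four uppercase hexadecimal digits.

BE91

One's-complement addition (fold any carry out of bit 15 back into bit 0):
  0xD635 + 0x2B2E = 0x10163 → wrap carry → 0x0164
  0x0164 + 0xAD92 = 0x0AEF6
  0xAEF6 + 0x3920 = 0x0E816
  0xE816 + 0x6115 = 0x1492B → wrap carry → 0x492C
  0x492C + 0x4737 = 0x09063
  0x9063 + 0xB10A = 0x1416D → wrap carry → 0x416E
One's-complement sum = 0x416E.
Checksum = ~0x416E & 0xFFFF = 0xBE91.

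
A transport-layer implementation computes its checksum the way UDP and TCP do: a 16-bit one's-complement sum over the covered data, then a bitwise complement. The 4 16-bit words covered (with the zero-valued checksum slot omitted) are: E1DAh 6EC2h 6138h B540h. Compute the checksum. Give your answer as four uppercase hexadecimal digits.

One's-complement addition (fold any carry out of bit 15 back into bit 0):
  0xE1DA + 0x6EC2 = 0x1509C → wrap carry → 0x509D
  0x509D + 0x6138 = 0x0B1D5
  0xB1D5 + 0xB540 = 0x16715 → wrap carry → 0x6716
One's-complement sum = 0x6716.
Checksum = ~0x6716 & 0xFFFF = 0x98E9.

98E9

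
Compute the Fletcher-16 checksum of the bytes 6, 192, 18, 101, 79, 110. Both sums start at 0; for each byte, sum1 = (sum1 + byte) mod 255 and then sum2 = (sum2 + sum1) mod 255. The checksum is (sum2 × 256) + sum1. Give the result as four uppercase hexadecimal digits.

Running sums (mod 255):
  after byte 0 (6): sum1=6, sum2=6
  after byte 1 (192): sum1=198, sum2=204
  after byte 2 (18): sum1=216, sum2=165
  after byte 3 (101): sum1=62, sum2=227
  after byte 4 (79): sum1=141, sum2=113
  after byte 5 (110): sum1=251, sum2=109
Checksum = sum2·256 + sum1 = 109·256 + 251 = 28155 = 0x6DFB.

6DFB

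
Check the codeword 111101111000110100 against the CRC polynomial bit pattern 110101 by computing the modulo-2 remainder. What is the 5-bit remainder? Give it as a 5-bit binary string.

10000

Modulo-2 division of 111101111000110100 by 110101:
  pos 0: 111101 XOR 110101 = 001000
  pos 2: 100011 XOR 110101 = 010110
  pos 3: 101101 XOR 110101 = 011000
  pos 4: 110000 XOR 110101 = 000101
  pos 7: 101001 XOR 110101 = 011100
  pos 8: 111001 XOR 110101 = 001100
  pos 10: 110001 XOR 110101 = 000100
Remainder = 10000 (nonzero — an error is detected).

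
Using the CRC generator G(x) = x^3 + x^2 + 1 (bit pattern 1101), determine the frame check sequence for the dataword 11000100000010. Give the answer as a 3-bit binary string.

Append 3 zeros: 11000100000010000. Divide by 1101 (XOR where the leading bit is 1):
  pos 0: 1100 XOR 1101 = 0001
  pos 3: 1010 XOR 1101 = 0111
  pos 4: 1110 XOR 1101 = 0011
  pos 6: 1100 XOR 1101 = 0001
  pos 9: 1001 XOR 1101 = 0100
  pos 10: 1000 XOR 1101 = 0101
  pos 11: 1010 XOR 1101 = 0111
  pos 12: 1110 XOR 1101 = 0011
Remainder (last 3 bits) = 110. This is the CRC / FCS.

110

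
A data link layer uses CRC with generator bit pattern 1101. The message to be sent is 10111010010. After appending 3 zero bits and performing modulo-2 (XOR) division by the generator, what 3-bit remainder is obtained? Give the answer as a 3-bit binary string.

Append 3 zeros: 10111010010000. Divide by 1101 (XOR where the leading bit is 1):
  pos 0: 1011 XOR 1101 = 0110
  pos 1: 1101 XOR 1101 = 0000
  pos 6: 1001 XOR 1101 = 0100
  pos 7: 1000 XOR 1101 = 0101
  pos 8: 1010 XOR 1101 = 0111
  pos 9: 1110 XOR 1101 = 0011
Remainder (last 3 bits) = 110. This is the CRC / FCS.

110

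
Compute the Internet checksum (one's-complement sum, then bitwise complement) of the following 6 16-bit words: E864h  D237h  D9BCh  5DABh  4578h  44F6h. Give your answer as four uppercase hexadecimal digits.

838C

One's-complement addition (fold any carry out of bit 15 back into bit 0):
  0xE864 + 0xD237 = 0x1BA9B → wrap carry → 0xBA9C
  0xBA9C + 0xD9BC = 0x19458 → wrap carry → 0x9459
  0x9459 + 0x5DAB = 0x0F204
  0xF204 + 0x4578 = 0x1377C → wrap carry → 0x377D
  0x377D + 0x44F6 = 0x07C73
One's-complement sum = 0x7C73.
Checksum = ~0x7C73 & 0xFFFF = 0x838C.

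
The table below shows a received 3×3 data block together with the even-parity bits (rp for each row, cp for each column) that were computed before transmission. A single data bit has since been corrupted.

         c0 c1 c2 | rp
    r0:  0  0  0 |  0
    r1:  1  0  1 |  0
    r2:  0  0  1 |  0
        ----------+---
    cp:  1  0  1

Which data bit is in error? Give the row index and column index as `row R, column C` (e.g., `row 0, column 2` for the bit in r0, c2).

row 2, column 2

Recompute each row's even parity and compare to rp:
  r0: data parity 0, sent rp 0 → ok
  r1: data parity 0, sent rp 0 → ok
  r2: data parity 1, sent rp 0 → mismatch
Recompute each column's even parity and compare to cp:
  c0: data parity 1, sent cp 1 → ok
  c1: data parity 0, sent cp 0 → ok
  c2: data parity 0, sent cp 1 → mismatch
Exactly one row (r2) and one column (c2) fail → the flipped bit is at their intersection.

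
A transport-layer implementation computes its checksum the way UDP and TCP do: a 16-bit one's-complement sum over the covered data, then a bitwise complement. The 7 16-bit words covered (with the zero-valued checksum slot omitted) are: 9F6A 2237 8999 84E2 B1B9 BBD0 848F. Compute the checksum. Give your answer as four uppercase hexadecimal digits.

One's-complement addition (fold any carry out of bit 15 back into bit 0):
  0x9F6A + 0x2237 = 0x0C1A1
  0xC1A1 + 0x8999 = 0x14B3A → wrap carry → 0x4B3B
  0x4B3B + 0x84E2 = 0x0D01D
  0xD01D + 0xB1B9 = 0x181D6 → wrap carry → 0x81D7
  0x81D7 + 0xBBD0 = 0x13DA7 → wrap carry → 0x3DA8
  0x3DA8 + 0x848F = 0x0C237
One's-complement sum = 0xC237.
Checksum = ~0xC237 & 0xFFFF = 0x3DC8.

3DC8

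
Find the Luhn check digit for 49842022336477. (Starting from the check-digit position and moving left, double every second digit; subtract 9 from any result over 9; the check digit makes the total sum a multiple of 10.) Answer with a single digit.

8

Partial digits right→left: 7 7 4 6 3 3 2 2 0 2 4 8 9 4
Double every second digit counting from the check-digit position (so the 1st, 3rd, 5th, ... of the partial from the right).
  doubled (with −9 where >9): 5 8 6 4 0 8 9 → sum 40
  kept as-is: 7 6 3 2 2 8 4 → sum 32
Total = 40 + 32 = 72.
Check digit = (10 − (72 mod 10)) mod 10 = 8.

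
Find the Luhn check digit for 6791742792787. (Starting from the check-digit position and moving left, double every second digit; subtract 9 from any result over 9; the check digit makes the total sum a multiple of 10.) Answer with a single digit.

Partial digits right→left: 7 8 7 2 9 7 2 4 7 1 9 7 6
Double every second digit counting from the check-digit position (so the 1st, 3rd, 5th, ... of the partial from the right).
  doubled (with −9 where >9): 5 5 9 4 5 9 3 → sum 40
  kept as-is: 8 2 7 4 1 7 → sum 29
Total = 40 + 29 = 69.
Check digit = (10 − (69 mod 10)) mod 10 = 1.

1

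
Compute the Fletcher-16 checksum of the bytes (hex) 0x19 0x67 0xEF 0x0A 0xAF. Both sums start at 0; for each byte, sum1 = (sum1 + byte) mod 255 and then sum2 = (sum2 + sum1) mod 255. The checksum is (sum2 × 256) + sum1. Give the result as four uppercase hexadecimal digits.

AE2A

Running sums (mod 255):
  after byte 0 (0x19): sum1=25, sum2=25
  after byte 1 (0x67): sum1=128, sum2=153
  after byte 2 (0xEF): sum1=112, sum2=10
  after byte 3 (0x0A): sum1=122, sum2=132
  after byte 4 (0xAF): sum1=42, sum2=174
Checksum = sum2·256 + sum1 = 174·256 + 42 = 44586 = 0xAE2A.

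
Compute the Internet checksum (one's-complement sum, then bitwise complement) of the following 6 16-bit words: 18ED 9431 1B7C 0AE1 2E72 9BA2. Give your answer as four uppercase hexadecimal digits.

One's-complement addition (fold any carry out of bit 15 back into bit 0):
  0x18ED + 0x9431 = 0x0AD1E
  0xAD1E + 0x1B7C = 0x0C89A
  0xC89A + 0x0AE1 = 0x0D37B
  0xD37B + 0x2E72 = 0x101ED → wrap carry → 0x01EE
  0x01EE + 0x9BA2 = 0x09D90
One's-complement sum = 0x9D90.
Checksum = ~0x9D90 & 0xFFFF = 0x626F.

626F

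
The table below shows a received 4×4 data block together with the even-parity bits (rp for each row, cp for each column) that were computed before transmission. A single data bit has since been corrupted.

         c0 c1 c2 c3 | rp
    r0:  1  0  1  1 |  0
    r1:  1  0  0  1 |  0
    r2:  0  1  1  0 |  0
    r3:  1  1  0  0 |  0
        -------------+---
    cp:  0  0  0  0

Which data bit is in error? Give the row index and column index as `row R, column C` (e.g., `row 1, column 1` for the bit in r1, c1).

row 0, column 0

Recompute each row's even parity and compare to rp:
  r0: data parity 1, sent rp 0 → mismatch
  r1: data parity 0, sent rp 0 → ok
  r2: data parity 0, sent rp 0 → ok
  r3: data parity 0, sent rp 0 → ok
Recompute each column's even parity and compare to cp:
  c0: data parity 1, sent cp 0 → mismatch
  c1: data parity 0, sent cp 0 → ok
  c2: data parity 0, sent cp 0 → ok
  c3: data parity 0, sent cp 0 → ok
Exactly one row (r0) and one column (c0) fail → the flipped bit is at their intersection.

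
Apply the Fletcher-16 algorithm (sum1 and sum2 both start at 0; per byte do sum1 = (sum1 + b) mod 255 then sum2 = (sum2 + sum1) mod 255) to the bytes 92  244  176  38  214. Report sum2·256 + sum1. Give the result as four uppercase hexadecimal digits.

D6FE

Running sums (mod 255):
  after byte 0 (92): sum1=92, sum2=92
  after byte 1 (244): sum1=81, sum2=173
  after byte 2 (176): sum1=2, sum2=175
  after byte 3 (38): sum1=40, sum2=215
  after byte 4 (214): sum1=254, sum2=214
Checksum = sum2·256 + sum1 = 214·256 + 254 = 55038 = 0xD6FE.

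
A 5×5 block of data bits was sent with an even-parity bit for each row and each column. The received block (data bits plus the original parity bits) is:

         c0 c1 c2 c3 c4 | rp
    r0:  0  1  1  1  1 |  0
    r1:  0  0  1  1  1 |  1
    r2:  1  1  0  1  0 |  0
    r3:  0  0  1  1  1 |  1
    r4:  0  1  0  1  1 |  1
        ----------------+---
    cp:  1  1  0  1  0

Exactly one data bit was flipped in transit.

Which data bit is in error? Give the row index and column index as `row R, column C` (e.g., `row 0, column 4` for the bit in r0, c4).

Recompute each row's even parity and compare to rp:
  r0: data parity 0, sent rp 0 → ok
  r1: data parity 1, sent rp 1 → ok
  r2: data parity 1, sent rp 0 → mismatch
  r3: data parity 1, sent rp 1 → ok
  r4: data parity 1, sent rp 1 → ok
Recompute each column's even parity and compare to cp:
  c0: data parity 1, sent cp 1 → ok
  c1: data parity 1, sent cp 1 → ok
  c2: data parity 1, sent cp 0 → mismatch
  c3: data parity 1, sent cp 1 → ok
  c4: data parity 0, sent cp 0 → ok
Exactly one row (r2) and one column (c2) fail → the flipped bit is at their intersection.

row 2, column 2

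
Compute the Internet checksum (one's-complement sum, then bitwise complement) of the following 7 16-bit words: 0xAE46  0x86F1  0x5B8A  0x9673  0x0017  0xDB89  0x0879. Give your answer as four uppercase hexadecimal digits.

F4AF

One's-complement addition (fold any carry out of bit 15 back into bit 0):
  0xAE46 + 0x86F1 = 0x13537 → wrap carry → 0x3538
  0x3538 + 0x5B8A = 0x090C2
  0x90C2 + 0x9673 = 0x12735 → wrap carry → 0x2736
  0x2736 + 0x0017 = 0x0274D
  0x274D + 0xDB89 = 0x102D6 → wrap carry → 0x02D7
  0x02D7 + 0x0879 = 0x00B50
One's-complement sum = 0x0B50.
Checksum = ~0x0B50 & 0xFFFF = 0xF4AF.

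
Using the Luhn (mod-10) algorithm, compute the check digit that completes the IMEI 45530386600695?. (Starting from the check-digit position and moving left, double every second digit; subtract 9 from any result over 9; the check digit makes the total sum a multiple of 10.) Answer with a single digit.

Partial digits right→left: 5 9 6 0 0 6 6 8 3 0 3 5 5 4
Double every second digit counting from the check-digit position (so the 1st, 3rd, 5th, ... of the partial from the right).
  doubled (with −9 where >9): 1 3 0 3 6 6 1 → sum 20
  kept as-is: 9 0 6 8 0 5 4 → sum 32
Total = 20 + 32 = 52.
Check digit = (10 − (52 mod 10)) mod 10 = 8.

8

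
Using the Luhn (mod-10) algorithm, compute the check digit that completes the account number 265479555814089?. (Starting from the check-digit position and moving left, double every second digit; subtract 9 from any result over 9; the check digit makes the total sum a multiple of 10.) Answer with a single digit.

3

Partial digits right→left: 9 8 0 4 1 8 5 5 5 9 7 4 5 6 2
Double every second digit counting from the check-digit position (so the 1st, 3rd, 5th, ... of the partial from the right).
  doubled (with −9 where >9): 9 0 2 1 1 5 1 4 → sum 23
  kept as-is: 8 4 8 5 9 4 6 → sum 44
Total = 23 + 44 = 67.
Check digit = (10 − (67 mod 10)) mod 10 = 3.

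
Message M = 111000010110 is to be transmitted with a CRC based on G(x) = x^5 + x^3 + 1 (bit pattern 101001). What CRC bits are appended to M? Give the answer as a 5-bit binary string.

Append 5 zeros: 11100001011000000. Divide by 101001 (XOR where the leading bit is 1):
  pos 0: 111000 XOR 101001 = 010001
  pos 1: 100010 XOR 101001 = 001011
  pos 3: 101110 XOR 101001 = 000111
  pos 6: 111110 XOR 101001 = 010111
  pos 7: 101110 XOR 101001 = 000111
  pos 10: 111000 XOR 101001 = 010001
  pos 11: 100010 XOR 101001 = 001011
Remainder (last 5 bits) = 01011. This is the CRC / FCS.

01011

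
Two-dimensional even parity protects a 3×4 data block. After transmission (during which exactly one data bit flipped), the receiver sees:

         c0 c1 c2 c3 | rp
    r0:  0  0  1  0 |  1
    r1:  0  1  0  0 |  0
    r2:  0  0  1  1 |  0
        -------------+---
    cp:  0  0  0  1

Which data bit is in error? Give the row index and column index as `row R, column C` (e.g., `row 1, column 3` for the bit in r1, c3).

row 1, column 1

Recompute each row's even parity and compare to rp:
  r0: data parity 1, sent rp 1 → ok
  r1: data parity 1, sent rp 0 → mismatch
  r2: data parity 0, sent rp 0 → ok
Recompute each column's even parity and compare to cp:
  c0: data parity 0, sent cp 0 → ok
  c1: data parity 1, sent cp 0 → mismatch
  c2: data parity 0, sent cp 0 → ok
  c3: data parity 1, sent cp 1 → ok
Exactly one row (r1) and one column (c1) fail → the flipped bit is at their intersection.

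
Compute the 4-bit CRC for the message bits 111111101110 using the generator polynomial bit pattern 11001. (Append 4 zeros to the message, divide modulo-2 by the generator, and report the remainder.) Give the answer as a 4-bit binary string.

Append 4 zeros: 1111111011100000. Divide by 11001 (XOR where the leading bit is 1):
  pos 0: 11111 XOR 11001 = 00110
  pos 2: 11011 XOR 11001 = 00010
  pos 5: 10011 XOR 11001 = 01010
  pos 6: 10101 XOR 11001 = 01100
  pos 7: 11000 XOR 11001 = 00001
  pos 11: 10000 XOR 11001 = 01001
Remainder (last 4 bits) = 1001. This is the CRC / FCS.

1001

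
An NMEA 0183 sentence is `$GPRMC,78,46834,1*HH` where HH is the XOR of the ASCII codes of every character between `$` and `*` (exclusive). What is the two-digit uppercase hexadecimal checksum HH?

64

XOR the ASCII codes of the payload characters:
  'G' = 0x47 → acc = 0x47
  'P' = 0x50 → acc = 0x17
  'R' = 0x52 → acc = 0x45
  'M' = 0x4D → acc = 0x08
  'C' = 0x43 → acc = 0x4B
  ',' = 0x2C → acc = 0x67
  '7' = 0x37 → acc = 0x50
  '8' = 0x38 → acc = 0x68
  ',' = 0x2C → acc = 0x44
  '4' = 0x34 → acc = 0x70
  '6' = 0x36 → acc = 0x46
  '8' = 0x38 → acc = 0x7E
  '3' = 0x33 → acc = 0x4D
  '4' = 0x34 → acc = 0x79
  ',' = 0x2C → acc = 0x55
  '1' = 0x31 → acc = 0x64
Checksum = 0x64.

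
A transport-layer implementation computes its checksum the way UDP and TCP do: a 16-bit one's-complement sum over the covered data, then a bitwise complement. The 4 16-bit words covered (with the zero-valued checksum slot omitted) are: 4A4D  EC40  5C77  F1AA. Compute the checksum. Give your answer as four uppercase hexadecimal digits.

7B4F

One's-complement addition (fold any carry out of bit 15 back into bit 0):
  0x4A4D + 0xEC40 = 0x1368D → wrap carry → 0x368E
  0x368E + 0x5C77 = 0x09305
  0x9305 + 0xF1AA = 0x184AF → wrap carry → 0x84B0
One's-complement sum = 0x84B0.
Checksum = ~0x84B0 & 0xFFFF = 0x7B4F.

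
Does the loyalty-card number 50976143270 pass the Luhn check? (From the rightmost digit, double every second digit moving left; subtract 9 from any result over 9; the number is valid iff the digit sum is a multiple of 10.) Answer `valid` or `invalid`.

invalid

From the right, keep odd positions and double even positions (subtract 9 from any doubled value over 9):
  doubled (positions 2,4,...): 5 6 2 5 0 → sum 18
  kept (positions 1,3,...): 0 2 4 6 9 5 → sum 26
Total = 44.
44 mod 10 = 4, so the number is invalid.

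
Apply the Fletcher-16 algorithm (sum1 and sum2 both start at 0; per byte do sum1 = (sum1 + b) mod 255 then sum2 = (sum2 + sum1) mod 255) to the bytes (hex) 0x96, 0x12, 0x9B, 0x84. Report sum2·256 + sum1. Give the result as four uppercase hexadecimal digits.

Running sums (mod 255):
  after byte 0 (0x96): sum1=150, sum2=150
  after byte 1 (0x12): sum1=168, sum2=63
  after byte 2 (0x9B): sum1=68, sum2=131
  after byte 3 (0x84): sum1=200, sum2=76
Checksum = sum2·256 + sum1 = 76·256 + 200 = 19656 = 0x4CC8.

4CC8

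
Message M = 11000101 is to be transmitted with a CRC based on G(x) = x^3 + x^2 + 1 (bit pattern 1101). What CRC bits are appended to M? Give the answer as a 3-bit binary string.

111

Append 3 zeros: 11000101000. Divide by 1101 (XOR where the leading bit is 1):
  pos 0: 1100 XOR 1101 = 0001
  pos 3: 1010 XOR 1101 = 0111
  pos 4: 1111 XOR 1101 = 0010
  pos 6: 1000 XOR 1101 = 0101
  pos 7: 1010 XOR 1101 = 0111
Remainder (last 3 bits) = 111. This is the CRC / FCS.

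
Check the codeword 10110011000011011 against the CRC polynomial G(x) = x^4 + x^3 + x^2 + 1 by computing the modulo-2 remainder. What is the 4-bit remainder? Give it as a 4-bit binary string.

0001

Modulo-2 division of 10110011000011011 by 11101:
  pos 0: 10110 XOR 11101 = 01011
  pos 1: 10110 XOR 11101 = 01011
  pos 2: 10111 XOR 11101 = 01010
  pos 3: 10101 XOR 11101 = 01000
  pos 4: 10000 XOR 11101 = 01101
  pos 5: 11010 XOR 11101 = 00111
  pos 7: 11100 XOR 11101 = 00001
  pos 11: 11101 XOR 11101 = 00000
Remainder = 0001 (nonzero — an error is detected).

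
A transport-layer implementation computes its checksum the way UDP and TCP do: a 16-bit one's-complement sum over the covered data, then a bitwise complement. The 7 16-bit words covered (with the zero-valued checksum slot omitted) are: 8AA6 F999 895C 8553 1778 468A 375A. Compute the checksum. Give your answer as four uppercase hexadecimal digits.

One's-complement addition (fold any carry out of bit 15 back into bit 0):
  0x8AA6 + 0xF999 = 0x1843F → wrap carry → 0x8440
  0x8440 + 0x895C = 0x10D9C → wrap carry → 0x0D9D
  0x0D9D + 0x8553 = 0x092F0
  0x92F0 + 0x1778 = 0x0AA68
  0xAA68 + 0x468A = 0x0F0F2
  0xF0F2 + 0x375A = 0x1284C → wrap carry → 0x284D
One's-complement sum = 0x284D.
Checksum = ~0x284D & 0xFFFF = 0xD7B2.

D7B2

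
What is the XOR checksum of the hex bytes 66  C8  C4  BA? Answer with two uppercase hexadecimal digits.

XOR the bytes together:
  start with 0x66
  0x66 ⊕ 0xC8 = 0xAE
  0xAE ⊕ 0xC4 = 0x6A
  0x6A ⊕ 0xBA = 0xD0

D0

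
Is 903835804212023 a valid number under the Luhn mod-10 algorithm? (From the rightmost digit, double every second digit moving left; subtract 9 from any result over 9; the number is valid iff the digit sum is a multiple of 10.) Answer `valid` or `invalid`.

invalid

From the right, keep odd positions and double even positions (subtract 9 from any doubled value over 9):
  doubled (positions 2,4,...): 4 4 4 0 1 7 0 → sum 20
  kept (positions 1,3,...): 3 0 1 4 8 3 3 9 → sum 31
Total = 51.
51 mod 10 = 1, so the number is invalid.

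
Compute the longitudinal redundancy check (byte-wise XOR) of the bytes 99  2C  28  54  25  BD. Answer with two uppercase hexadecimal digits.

51

XOR the bytes together:
  start with 0x99
  0x99 ⊕ 0x2C = 0xB5
  0xB5 ⊕ 0x28 = 0x9D
  0x9D ⊕ 0x54 = 0xC9
  0xC9 ⊕ 0x25 = 0xEC
  0xEC ⊕ 0xBD = 0x51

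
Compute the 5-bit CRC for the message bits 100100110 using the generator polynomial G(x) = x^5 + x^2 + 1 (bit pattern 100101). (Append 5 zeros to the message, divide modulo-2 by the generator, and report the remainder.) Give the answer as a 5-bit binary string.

10011

Append 5 zeros: 10010011000000. Divide by 100101 (XOR where the leading bit is 1):
  pos 0: 100100 XOR 100101 = 000001
  pos 5: 111000 XOR 100101 = 011101
  pos 6: 111010 XOR 100101 = 011111
  pos 7: 111110 XOR 100101 = 011011
  pos 8: 110110 XOR 100101 = 010011
Remainder (last 5 bits) = 10011. This is the CRC / FCS.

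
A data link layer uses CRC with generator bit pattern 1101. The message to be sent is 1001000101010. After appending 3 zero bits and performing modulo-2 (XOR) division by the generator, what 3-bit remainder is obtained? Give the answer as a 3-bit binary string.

Append 3 zeros: 1001000101010000. Divide by 1101 (XOR where the leading bit is 1):
  pos 0: 1001 XOR 1101 = 0100
  pos 1: 1000 XOR 1101 = 0101
  pos 2: 1010 XOR 1101 = 0111
  pos 3: 1110 XOR 1101 = 0011
  pos 5: 1110 XOR 1101 = 0011
  pos 7: 1110 XOR 1101 = 0011
  pos 9: 1110 XOR 1101 = 0011
  pos 11: 1100 XOR 1101 = 0001
Remainder (last 3 bits) = 010. This is the CRC / FCS.

010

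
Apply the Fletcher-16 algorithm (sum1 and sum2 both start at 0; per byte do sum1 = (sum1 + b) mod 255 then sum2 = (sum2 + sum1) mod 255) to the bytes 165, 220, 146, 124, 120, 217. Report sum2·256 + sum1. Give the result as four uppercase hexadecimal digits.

Running sums (mod 255):
  after byte 0 (165): sum1=165, sum2=165
  after byte 1 (220): sum1=130, sum2=40
  after byte 2 (146): sum1=21, sum2=61
  after byte 3 (124): sum1=145, sum2=206
  after byte 4 (120): sum1=10, sum2=216
  after byte 5 (217): sum1=227, sum2=188
Checksum = sum2·256 + sum1 = 188·256 + 227 = 48355 = 0xBCE3.

BCE3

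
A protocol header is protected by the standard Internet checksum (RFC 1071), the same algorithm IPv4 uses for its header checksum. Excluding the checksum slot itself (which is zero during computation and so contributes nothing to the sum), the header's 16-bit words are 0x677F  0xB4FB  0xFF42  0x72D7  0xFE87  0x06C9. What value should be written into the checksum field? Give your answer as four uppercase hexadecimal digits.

One's-complement addition (fold any carry out of bit 15 back into bit 0):
  0x677F + 0xB4FB = 0x11C7A → wrap carry → 0x1C7B
  0x1C7B + 0xFF42 = 0x11BBD → wrap carry → 0x1BBE
  0x1BBE + 0x72D7 = 0x08E95
  0x8E95 + 0xFE87 = 0x18D1C → wrap carry → 0x8D1D
  0x8D1D + 0x06C9 = 0x093E6
One's-complement sum = 0x93E6.
Checksum = ~0x93E6 & 0xFFFF = 0x6C19.

6C19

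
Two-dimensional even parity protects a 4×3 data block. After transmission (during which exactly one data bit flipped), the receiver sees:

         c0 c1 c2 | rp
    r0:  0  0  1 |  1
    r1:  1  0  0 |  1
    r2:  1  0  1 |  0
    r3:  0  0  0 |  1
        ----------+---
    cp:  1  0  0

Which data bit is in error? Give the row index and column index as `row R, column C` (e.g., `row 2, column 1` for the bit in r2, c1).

row 3, column 0

Recompute each row's even parity and compare to rp:
  r0: data parity 1, sent rp 1 → ok
  r1: data parity 1, sent rp 1 → ok
  r2: data parity 0, sent rp 0 → ok
  r3: data parity 0, sent rp 1 → mismatch
Recompute each column's even parity and compare to cp:
  c0: data parity 0, sent cp 1 → mismatch
  c1: data parity 0, sent cp 0 → ok
  c2: data parity 0, sent cp 0 → ok
Exactly one row (r3) and one column (c0) fail → the flipped bit is at their intersection.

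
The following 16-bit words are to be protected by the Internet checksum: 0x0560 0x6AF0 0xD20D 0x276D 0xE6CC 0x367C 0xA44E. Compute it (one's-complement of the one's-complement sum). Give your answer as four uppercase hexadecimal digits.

One's-complement addition (fold any carry out of bit 15 back into bit 0):
  0x0560 + 0x6AF0 = 0x07050
  0x7050 + 0xD20D = 0x1425D → wrap carry → 0x425E
  0x425E + 0x276D = 0x069CB
  0x69CB + 0xE6CC = 0x15097 → wrap carry → 0x5098
  0x5098 + 0x367C = 0x08714
  0x8714 + 0xA44E = 0x12B62 → wrap carry → 0x2B63
One's-complement sum = 0x2B63.
Checksum = ~0x2B63 & 0xFFFF = 0xD49C.

D49C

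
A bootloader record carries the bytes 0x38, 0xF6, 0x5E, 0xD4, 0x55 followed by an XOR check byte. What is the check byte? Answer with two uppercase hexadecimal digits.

XOR the bytes together:
  start with 0x38
  0x38 ⊕ 0xF6 = 0xCE
  0xCE ⊕ 0x5E = 0x90
  0x90 ⊕ 0xD4 = 0x44
  0x44 ⊕ 0x55 = 0x11

11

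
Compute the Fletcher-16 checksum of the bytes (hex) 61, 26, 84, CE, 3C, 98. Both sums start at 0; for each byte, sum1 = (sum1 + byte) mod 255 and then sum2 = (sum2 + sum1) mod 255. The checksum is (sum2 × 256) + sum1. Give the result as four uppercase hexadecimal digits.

Running sums (mod 255):
  after byte 0 (61): sum1=97, sum2=97
  after byte 1 (26): sum1=135, sum2=232
  after byte 2 (84): sum1=12, sum2=244
  after byte 3 (CE): sum1=218, sum2=207
  after byte 4 (3C): sum1=23, sum2=230
  after byte 5 (98): sum1=175, sum2=150
Checksum = sum2·256 + sum1 = 150·256 + 175 = 38575 = 0x96AF.

96AF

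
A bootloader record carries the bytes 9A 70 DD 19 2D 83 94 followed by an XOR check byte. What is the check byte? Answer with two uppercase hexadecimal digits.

14

XOR the bytes together:
  start with 0x9A
  0x9A ⊕ 0x70 = 0xEA
  0xEA ⊕ 0xDD = 0x37
  0x37 ⊕ 0x19 = 0x2E
  0x2E ⊕ 0x2D = 0x03
  0x03 ⊕ 0x83 = 0x80
  0x80 ⊕ 0x94 = 0x14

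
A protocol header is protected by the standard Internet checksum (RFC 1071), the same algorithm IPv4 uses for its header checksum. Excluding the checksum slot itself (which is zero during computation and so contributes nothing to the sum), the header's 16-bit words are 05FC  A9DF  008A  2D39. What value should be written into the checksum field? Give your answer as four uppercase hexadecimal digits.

2261

One's-complement addition (fold any carry out of bit 15 back into bit 0):
  0x05FC + 0xA9DF = 0x0AFDB
  0xAFDB + 0x008A = 0x0B065
  0xB065 + 0x2D39 = 0x0DD9E
One's-complement sum = 0xDD9E.
Checksum = ~0xDD9E & 0xFFFF = 0x2261.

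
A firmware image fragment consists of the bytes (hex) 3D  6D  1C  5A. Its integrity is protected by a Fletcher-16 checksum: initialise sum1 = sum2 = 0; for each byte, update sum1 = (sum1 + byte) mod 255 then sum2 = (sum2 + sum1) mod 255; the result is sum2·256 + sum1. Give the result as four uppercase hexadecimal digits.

CF21

Running sums (mod 255):
  after byte 0 (3D): sum1=61, sum2=61
  after byte 1 (6D): sum1=170, sum2=231
  after byte 2 (1C): sum1=198, sum2=174
  after byte 3 (5A): sum1=33, sum2=207
Checksum = sum2·256 + sum1 = 207·256 + 33 = 53025 = 0xCF21.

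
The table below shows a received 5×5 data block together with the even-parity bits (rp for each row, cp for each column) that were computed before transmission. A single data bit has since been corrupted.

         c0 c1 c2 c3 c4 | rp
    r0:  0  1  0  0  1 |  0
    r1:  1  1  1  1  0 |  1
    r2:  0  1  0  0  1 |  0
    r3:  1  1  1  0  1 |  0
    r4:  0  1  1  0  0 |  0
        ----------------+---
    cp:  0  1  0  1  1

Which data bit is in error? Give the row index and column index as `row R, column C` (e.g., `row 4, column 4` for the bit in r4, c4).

row 1, column 2

Recompute each row's even parity and compare to rp:
  r0: data parity 0, sent rp 0 → ok
  r1: data parity 0, sent rp 1 → mismatch
  r2: data parity 0, sent rp 0 → ok
  r3: data parity 0, sent rp 0 → ok
  r4: data parity 0, sent rp 0 → ok
Recompute each column's even parity and compare to cp:
  c0: data parity 0, sent cp 0 → ok
  c1: data parity 1, sent cp 1 → ok
  c2: data parity 1, sent cp 0 → mismatch
  c3: data parity 1, sent cp 1 → ok
  c4: data parity 1, sent cp 1 → ok
Exactly one row (r1) and one column (c2) fail → the flipped bit is at their intersection.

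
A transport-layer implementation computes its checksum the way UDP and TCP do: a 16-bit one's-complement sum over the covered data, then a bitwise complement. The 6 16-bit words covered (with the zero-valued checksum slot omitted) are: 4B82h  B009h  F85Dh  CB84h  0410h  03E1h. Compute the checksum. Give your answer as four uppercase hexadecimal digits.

One's-complement addition (fold any carry out of bit 15 back into bit 0):
  0x4B82 + 0xB009 = 0x0FB8B
  0xFB8B + 0xF85D = 0x1F3E8 → wrap carry → 0xF3E9
  0xF3E9 + 0xCB84 = 0x1BF6D → wrap carry → 0xBF6E
  0xBF6E + 0x0410 = 0x0C37E
  0xC37E + 0x03E1 = 0x0C75F
One's-complement sum = 0xC75F.
Checksum = ~0xC75F & 0xFFFF = 0x38A0.

38A0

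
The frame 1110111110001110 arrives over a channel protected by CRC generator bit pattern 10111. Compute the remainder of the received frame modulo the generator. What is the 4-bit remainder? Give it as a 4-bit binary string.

1110

Modulo-2 division of 1110111110001110 by 10111:
  pos 0: 11101 XOR 10111 = 01010
  pos 1: 10101 XOR 10111 = 00010
  pos 4: 10111 XOR 10111 = 00000
Remainder = 1110 (nonzero — an error is detected).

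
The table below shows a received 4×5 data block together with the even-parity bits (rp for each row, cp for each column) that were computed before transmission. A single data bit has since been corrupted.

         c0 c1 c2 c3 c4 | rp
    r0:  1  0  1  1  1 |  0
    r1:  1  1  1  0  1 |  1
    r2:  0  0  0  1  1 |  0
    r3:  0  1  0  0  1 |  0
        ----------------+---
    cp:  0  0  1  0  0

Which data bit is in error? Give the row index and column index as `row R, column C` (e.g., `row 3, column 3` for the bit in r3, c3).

Recompute each row's even parity and compare to rp:
  r0: data parity 0, sent rp 0 → ok
  r1: data parity 0, sent rp 1 → mismatch
  r2: data parity 0, sent rp 0 → ok
  r3: data parity 0, sent rp 0 → ok
Recompute each column's even parity and compare to cp:
  c0: data parity 0, sent cp 0 → ok
  c1: data parity 0, sent cp 0 → ok
  c2: data parity 0, sent cp 1 → mismatch
  c3: data parity 0, sent cp 0 → ok
  c4: data parity 0, sent cp 0 → ok
Exactly one row (r1) and one column (c2) fail → the flipped bit is at their intersection.

row 1, column 2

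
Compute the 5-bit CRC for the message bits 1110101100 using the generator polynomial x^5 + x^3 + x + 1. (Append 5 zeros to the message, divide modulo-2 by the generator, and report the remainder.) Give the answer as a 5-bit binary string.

01010

Append 5 zeros: 111010110000000. Divide by 101011 (XOR where the leading bit is 1):
  pos 0: 111010 XOR 101011 = 010001
  pos 1: 100011 XOR 101011 = 001000
  pos 3: 100010 XOR 101011 = 001001
  pos 5: 100100 XOR 101011 = 001111
  pos 7: 111100 XOR 101011 = 010111
  pos 8: 101110 XOR 101011 = 000101
Remainder (last 5 bits) = 01010. This is the CRC / FCS.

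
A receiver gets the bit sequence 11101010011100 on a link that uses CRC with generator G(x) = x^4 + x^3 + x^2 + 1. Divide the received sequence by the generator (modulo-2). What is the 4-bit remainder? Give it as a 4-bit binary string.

Modulo-2 division of 11101010011100 by 11101:
  pos 0: 11101 XOR 11101 = 00000
  pos 6: 10011 XOR 11101 = 01110
  pos 7: 11101 XOR 11101 = 00000
Remainder = 0000 (zero — the frame passes the CRC check).

0000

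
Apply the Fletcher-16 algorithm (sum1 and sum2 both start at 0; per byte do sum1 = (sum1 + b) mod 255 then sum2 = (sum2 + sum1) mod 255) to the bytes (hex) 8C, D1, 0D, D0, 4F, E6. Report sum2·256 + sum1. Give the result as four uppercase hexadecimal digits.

9072

Running sums (mod 255):
  after byte 0 (8C): sum1=140, sum2=140
  after byte 1 (D1): sum1=94, sum2=234
  after byte 2 (0D): sum1=107, sum2=86
  after byte 3 (D0): sum1=60, sum2=146
  after byte 4 (4F): sum1=139, sum2=30
  after byte 5 (E6): sum1=114, sum2=144
Checksum = sum2·256 + sum1 = 144·256 + 114 = 36978 = 0x9072.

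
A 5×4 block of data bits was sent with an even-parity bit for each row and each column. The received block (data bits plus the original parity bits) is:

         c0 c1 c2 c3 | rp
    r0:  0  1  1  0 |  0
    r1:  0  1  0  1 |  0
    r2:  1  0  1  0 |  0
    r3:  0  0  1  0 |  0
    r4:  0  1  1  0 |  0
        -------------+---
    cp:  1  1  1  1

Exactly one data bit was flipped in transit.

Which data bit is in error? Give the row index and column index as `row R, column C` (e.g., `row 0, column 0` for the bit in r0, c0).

row 3, column 2

Recompute each row's even parity and compare to rp:
  r0: data parity 0, sent rp 0 → ok
  r1: data parity 0, sent rp 0 → ok
  r2: data parity 0, sent rp 0 → ok
  r3: data parity 1, sent rp 0 → mismatch
  r4: data parity 0, sent rp 0 → ok
Recompute each column's even parity and compare to cp:
  c0: data parity 1, sent cp 1 → ok
  c1: data parity 1, sent cp 1 → ok
  c2: data parity 0, sent cp 1 → mismatch
  c3: data parity 1, sent cp 1 → ok
Exactly one row (r3) and one column (c2) fail → the flipped bit is at their intersection.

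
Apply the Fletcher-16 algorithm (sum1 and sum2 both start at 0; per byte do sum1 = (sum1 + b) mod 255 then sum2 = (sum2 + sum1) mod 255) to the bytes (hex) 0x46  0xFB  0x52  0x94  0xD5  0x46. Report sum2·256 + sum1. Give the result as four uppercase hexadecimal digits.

Running sums (mod 255):
  after byte 0 (0x46): sum1=70, sum2=70
  after byte 1 (0xFB): sum1=66, sum2=136
  after byte 2 (0x52): sum1=148, sum2=29
  after byte 3 (0x94): sum1=41, sum2=70
  after byte 4 (0xD5): sum1=254, sum2=69
  after byte 5 (0x46): sum1=69, sum2=138
Checksum = sum2·256 + sum1 = 138·256 + 69 = 35397 = 0x8A45.

8A45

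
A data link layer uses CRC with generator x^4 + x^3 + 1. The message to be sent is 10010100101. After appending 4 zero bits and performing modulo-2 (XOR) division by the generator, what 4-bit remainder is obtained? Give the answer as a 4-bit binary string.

0010

Append 4 zeros: 100101001010000. Divide by 11001 (XOR where the leading bit is 1):
  pos 0: 10010 XOR 11001 = 01011
  pos 1: 10111 XOR 11001 = 01110
  pos 2: 11100 XOR 11001 = 00101
  pos 4: 10101 XOR 11001 = 01100
  pos 5: 11000 XOR 11001 = 00001
  pos 9: 11000 XOR 11001 = 00001
Remainder (last 4 bits) = 0010. This is the CRC / FCS.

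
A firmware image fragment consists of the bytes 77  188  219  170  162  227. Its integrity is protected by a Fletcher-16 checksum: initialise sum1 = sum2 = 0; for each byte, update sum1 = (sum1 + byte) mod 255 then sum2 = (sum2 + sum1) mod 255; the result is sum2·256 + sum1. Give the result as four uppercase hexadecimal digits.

Running sums (mod 255):
  after byte 0 (77): sum1=77, sum2=77
  after byte 1 (188): sum1=10, sum2=87
  after byte 2 (219): sum1=229, sum2=61
  after byte 3 (170): sum1=144, sum2=205
  after byte 4 (162): sum1=51, sum2=1
  after byte 5 (227): sum1=23, sum2=24
Checksum = sum2·256 + sum1 = 24·256 + 23 = 6167 = 0x1817.

1817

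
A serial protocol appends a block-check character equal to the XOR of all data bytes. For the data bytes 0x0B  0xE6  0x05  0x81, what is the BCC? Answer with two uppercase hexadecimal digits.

XOR the bytes together:
  start with 0x0B
  0x0B ⊕ 0xE6 = 0xED
  0xED ⊕ 0x05 = 0xE8
  0xE8 ⊕ 0x81 = 0x69

69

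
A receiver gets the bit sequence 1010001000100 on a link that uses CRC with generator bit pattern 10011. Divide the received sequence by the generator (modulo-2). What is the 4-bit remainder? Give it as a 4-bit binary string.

Modulo-2 division of 1010001000100 by 10011:
  pos 0: 10100 XOR 10011 = 00111
  pos 2: 11101 XOR 10011 = 01110
  pos 3: 11100 XOR 10011 = 01111
  pos 4: 11110 XOR 10011 = 01101
  pos 5: 11010 XOR 10011 = 01001
  pos 6: 10011 XOR 10011 = 00000
Remainder = 0000 (zero — the frame passes the CRC check).

0000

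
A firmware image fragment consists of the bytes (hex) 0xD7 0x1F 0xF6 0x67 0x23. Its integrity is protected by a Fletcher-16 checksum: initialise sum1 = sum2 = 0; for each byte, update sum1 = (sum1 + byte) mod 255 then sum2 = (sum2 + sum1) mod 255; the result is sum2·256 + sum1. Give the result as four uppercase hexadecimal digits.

Running sums (mod 255):
  after byte 0 (0xD7): sum1=215, sum2=215
  after byte 1 (0x1F): sum1=246, sum2=206
  after byte 2 (0xF6): sum1=237, sum2=188
  after byte 3 (0x67): sum1=85, sum2=18
  after byte 4 (0x23): sum1=120, sum2=138
Checksum = sum2·256 + sum1 = 138·256 + 120 = 35448 = 0x8A78.

8A78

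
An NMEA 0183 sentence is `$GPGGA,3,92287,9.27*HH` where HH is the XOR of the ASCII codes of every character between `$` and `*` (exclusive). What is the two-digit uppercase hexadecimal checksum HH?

6D

XOR the ASCII codes of the payload characters:
  'G' = 0x47 → acc = 0x47
  'P' = 0x50 → acc = 0x17
  'G' = 0x47 → acc = 0x50
  'G' = 0x47 → acc = 0x17
  'A' = 0x41 → acc = 0x56
  ',' = 0x2C → acc = 0x7A
  '3' = 0x33 → acc = 0x49
  ',' = 0x2C → acc = 0x65
  '9' = 0x39 → acc = 0x5C
  '2' = 0x32 → acc = 0x6E
  '2' = 0x32 → acc = 0x5C
  '8' = 0x38 → acc = 0x64
  '7' = 0x37 → acc = 0x53
  ',' = 0x2C → acc = 0x7F
  '9' = 0x39 → acc = 0x46
  '.' = 0x2E → acc = 0x68
  '2' = 0x32 → acc = 0x5A
  '7' = 0x37 → acc = 0x6D
Checksum = 0x6D.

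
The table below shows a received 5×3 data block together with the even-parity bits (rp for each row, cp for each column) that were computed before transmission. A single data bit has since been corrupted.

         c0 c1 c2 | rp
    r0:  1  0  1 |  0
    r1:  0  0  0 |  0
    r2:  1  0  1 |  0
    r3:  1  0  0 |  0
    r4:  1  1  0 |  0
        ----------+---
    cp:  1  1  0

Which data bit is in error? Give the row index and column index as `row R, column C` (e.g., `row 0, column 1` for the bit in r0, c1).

row 3, column 0

Recompute each row's even parity and compare to rp:
  r0: data parity 0, sent rp 0 → ok
  r1: data parity 0, sent rp 0 → ok
  r2: data parity 0, sent rp 0 → ok
  r3: data parity 1, sent rp 0 → mismatch
  r4: data parity 0, sent rp 0 → ok
Recompute each column's even parity and compare to cp:
  c0: data parity 0, sent cp 1 → mismatch
  c1: data parity 1, sent cp 1 → ok
  c2: data parity 0, sent cp 0 → ok
Exactly one row (r3) and one column (c0) fail → the flipped bit is at their intersection.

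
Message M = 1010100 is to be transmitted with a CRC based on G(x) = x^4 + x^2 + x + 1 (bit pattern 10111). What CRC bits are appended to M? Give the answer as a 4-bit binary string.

Append 4 zeros: 10101000000. Divide by 10111 (XOR where the leading bit is 1):
  pos 0: 10101 XOR 10111 = 00010
  pos 3: 10000 XOR 10111 = 00111
  pos 5: 11100 XOR 10111 = 01011
  pos 6: 10110 XOR 10111 = 00001
Remainder (last 4 bits) = 0001. This is the CRC / FCS.

0001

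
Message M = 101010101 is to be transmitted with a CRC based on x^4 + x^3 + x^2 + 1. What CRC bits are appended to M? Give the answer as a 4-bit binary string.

1110

Append 4 zeros: 1010101010000. Divide by 11101 (XOR where the leading bit is 1):
  pos 0: 10101 XOR 11101 = 01000
  pos 1: 10000 XOR 11101 = 01101
  pos 2: 11011 XOR 11101 = 00110
  pos 4: 11001 XOR 11101 = 00100
  pos 6: 10000 XOR 11101 = 01101
  pos 7: 11010 XOR 11101 = 00111
Remainder (last 4 bits) = 1110. This is the CRC / FCS.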